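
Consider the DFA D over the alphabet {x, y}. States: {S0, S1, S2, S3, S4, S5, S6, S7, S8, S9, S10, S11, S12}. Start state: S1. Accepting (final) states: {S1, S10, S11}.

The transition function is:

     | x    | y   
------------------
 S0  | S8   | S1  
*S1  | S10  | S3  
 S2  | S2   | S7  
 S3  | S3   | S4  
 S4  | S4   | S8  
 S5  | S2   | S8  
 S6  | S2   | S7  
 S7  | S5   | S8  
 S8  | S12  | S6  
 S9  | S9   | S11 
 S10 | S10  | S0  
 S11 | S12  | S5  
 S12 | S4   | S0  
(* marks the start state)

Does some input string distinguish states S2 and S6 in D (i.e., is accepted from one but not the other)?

States {S9,S11} cannot be reached from the start state, so discard them.
Initial partition by acceptance: {S1,S10} | {S0,S2,S3,S4,S5,S6,S7,S8,S12}.
On input y, block {S0,S2,S3,S4,S5,S6,S7,S8,S12} splits into {S2,S3,S4,S5,S6,S7,S8,S12} and {S0}.
On input y, block {S1,S10} splits into {S1} and {S10}.
On input y, block {S2,S3,S4,S5,S6,S7,S8,S12} splits into {S2,S3,S4,S5,S6,S7,S8} and {S12}.
On input x, block {S2,S3,S4,S5,S6,S7,S8} splits into {S2,S3,S4,S5,S6,S7} and {S8}.
Refine {S2,S3,S4,S5,S6,S7} on symbol y: members go to different blocks, giving {S2,S3,S6} and {S4,S5,S7}.
Split {S4,S5,S7} by δ(·,x) → {S4,S7} and {S5}.
Refine {S4,S7} on symbol x: members go to different blocks, giving {S4} and {S7}.
Split {S2,S3,S6} by δ(·,y) → {S2,S6} and {S3}.
No further refinement is possible. Final partition (10 blocks): {S1} | {S2,S6} | {S0} | {S10} | {S12} | {S8} | {S4} | {S5} | {S7} | {S3}.
S2 and S6 lie in the same block of the stable partition, so they are equivalent — no string distinguishes them.

No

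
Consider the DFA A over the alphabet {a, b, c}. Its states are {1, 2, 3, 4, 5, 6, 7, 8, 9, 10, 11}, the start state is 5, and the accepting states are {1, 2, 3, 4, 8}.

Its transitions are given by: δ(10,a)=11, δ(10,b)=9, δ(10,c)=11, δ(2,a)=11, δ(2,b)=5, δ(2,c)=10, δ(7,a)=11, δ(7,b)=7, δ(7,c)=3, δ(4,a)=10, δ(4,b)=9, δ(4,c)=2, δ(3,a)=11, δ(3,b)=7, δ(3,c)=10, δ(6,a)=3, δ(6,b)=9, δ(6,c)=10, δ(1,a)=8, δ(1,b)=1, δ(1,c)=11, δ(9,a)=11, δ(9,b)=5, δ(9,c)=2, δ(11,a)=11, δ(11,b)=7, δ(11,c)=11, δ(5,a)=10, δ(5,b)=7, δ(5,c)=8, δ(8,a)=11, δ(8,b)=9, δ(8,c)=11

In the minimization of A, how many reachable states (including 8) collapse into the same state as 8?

3

Reachable states from the start: {2,3,5,7,8,9,10,11}. Unreachable: {1,4,6} — drop them.
P0 = {2,3,8} | {5,7,9,10,11}.
Refine {5,7,9,10,11} on symbol c: members go to different blocks, giving {5,7,9} and {10,11}.
Stable partition: {2,3,8} | {5,7,9} | {10,11} — 3 equivalence classes.
The equivalence class containing 8 is {2,3,8}, of size 3.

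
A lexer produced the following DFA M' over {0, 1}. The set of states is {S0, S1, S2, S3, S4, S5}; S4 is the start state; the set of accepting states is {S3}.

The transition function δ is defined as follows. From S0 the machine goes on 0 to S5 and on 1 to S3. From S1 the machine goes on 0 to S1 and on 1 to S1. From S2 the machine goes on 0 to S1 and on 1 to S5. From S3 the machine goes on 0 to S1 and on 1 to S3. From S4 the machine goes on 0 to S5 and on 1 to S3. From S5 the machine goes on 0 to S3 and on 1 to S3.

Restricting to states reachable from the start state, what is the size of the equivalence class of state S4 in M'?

1

First remove the unreachable states {S0,S2}; 4 states remain.
Start with accepting vs non-accepting: {S3} | {S1,S4,S5}.
Split {S1,S4,S5} by δ(·,0) → {S1,S4} and {S5}.
Split {S1,S4} by δ(·,0) → {S1} and {S4}.
Stable partition: {S3} | {S1} | {S5} | {S4} — 4 equivalence classes.
State S4 belongs to the block {S4}, which has 1 states.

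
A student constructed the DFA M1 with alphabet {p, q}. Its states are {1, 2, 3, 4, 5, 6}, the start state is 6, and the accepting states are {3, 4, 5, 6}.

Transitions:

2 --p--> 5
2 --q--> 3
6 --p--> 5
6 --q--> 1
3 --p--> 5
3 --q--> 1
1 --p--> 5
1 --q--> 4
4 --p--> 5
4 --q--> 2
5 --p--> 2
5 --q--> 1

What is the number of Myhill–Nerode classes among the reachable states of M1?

3

Every state is reachable, so we keep all 6.
Start with accepting vs non-accepting: {3,4,5,6} | {1,2}.
Split {3,4,5,6} by δ(·,p) → {3,4,6} and {5}.
No further refinement is possible. Final partition (3 blocks): {3,4,6} | {1,2} | {5}.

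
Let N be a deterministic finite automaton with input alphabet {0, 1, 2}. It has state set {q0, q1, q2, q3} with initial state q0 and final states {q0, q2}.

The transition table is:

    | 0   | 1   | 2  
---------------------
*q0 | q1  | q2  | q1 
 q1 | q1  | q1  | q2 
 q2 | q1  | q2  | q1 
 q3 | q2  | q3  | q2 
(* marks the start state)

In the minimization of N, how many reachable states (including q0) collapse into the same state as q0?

2

Reachable states from the start: {q0,q1,q2}. Unreachable: {q3} — drop them.
Initial partition by acceptance: {q0,q2} | {q1}.
Stable partition: {q0,q2} | {q1} — 2 equivalence classes.
State q0 belongs to the block {q0,q2}, which has 2 states.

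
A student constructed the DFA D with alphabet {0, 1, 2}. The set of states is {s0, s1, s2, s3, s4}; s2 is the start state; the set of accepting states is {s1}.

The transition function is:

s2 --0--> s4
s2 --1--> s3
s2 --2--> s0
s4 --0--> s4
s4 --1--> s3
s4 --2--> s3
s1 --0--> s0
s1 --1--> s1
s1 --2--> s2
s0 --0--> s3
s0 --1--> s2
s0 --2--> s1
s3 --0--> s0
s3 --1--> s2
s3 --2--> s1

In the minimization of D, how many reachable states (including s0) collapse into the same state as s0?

All states are reachable from the start state.
P0 = {s1} | {s0,s2,s3,s4}.
Split {s0,s2,s3,s4} by δ(·,2) → {s0,s3} and {s2,s4}.
No further refinement is possible. Final partition (3 blocks): {s1} | {s0,s3} | {s2,s4}.
The equivalence class containing s0 is {s0,s3}, of size 2.

2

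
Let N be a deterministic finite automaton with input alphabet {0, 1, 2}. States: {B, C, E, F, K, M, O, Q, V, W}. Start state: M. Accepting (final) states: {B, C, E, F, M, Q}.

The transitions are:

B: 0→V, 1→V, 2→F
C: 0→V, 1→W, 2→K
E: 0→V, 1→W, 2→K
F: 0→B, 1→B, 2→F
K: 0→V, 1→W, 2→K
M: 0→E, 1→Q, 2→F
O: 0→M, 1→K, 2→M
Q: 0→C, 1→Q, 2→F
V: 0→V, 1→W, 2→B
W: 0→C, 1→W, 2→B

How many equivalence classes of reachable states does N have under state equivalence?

7

First remove the unreachable states {O}; 9 states remain.
Initial partition by acceptance: {B,C,E,F,M,Q} | {K,V,W}.
Split {B,C,E,F,M,Q} by δ(·,0) → {F,M,Q} and {B,C,E}.
Refine {F,M,Q} on symbol 1: members go to different blocks, giving {M,Q} and {F}.
Split {K,V,W} by δ(·,0) → {K,V} and {W}.
Refine {K,V} on symbol 2: members go to different blocks, giving {K} and {V}.
Split {B,C,E} by δ(·,1) → {C,E} and {B}.
No further refinement is possible. Final partition (7 blocks): {M,Q} | {K} | {C,E} | {F} | {W} | {V} | {B}.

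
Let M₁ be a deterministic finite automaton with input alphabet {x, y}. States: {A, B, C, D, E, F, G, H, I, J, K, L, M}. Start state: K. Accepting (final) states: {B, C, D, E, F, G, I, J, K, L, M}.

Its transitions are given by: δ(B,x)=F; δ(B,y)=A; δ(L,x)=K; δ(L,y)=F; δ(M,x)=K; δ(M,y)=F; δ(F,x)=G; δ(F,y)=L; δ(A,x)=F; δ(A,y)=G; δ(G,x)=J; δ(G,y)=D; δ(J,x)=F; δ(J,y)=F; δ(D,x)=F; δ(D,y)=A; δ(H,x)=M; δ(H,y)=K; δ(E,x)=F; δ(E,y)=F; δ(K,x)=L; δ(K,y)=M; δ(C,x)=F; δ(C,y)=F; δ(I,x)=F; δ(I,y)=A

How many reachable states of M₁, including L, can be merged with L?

First remove the unreachable states {B,C,E,H,I}; 8 states remain.
Initial partition by acceptance: {D,F,G,J,K,L,M} | {A}.
Split {D,F,G,J,K,L,M} by δ(·,y) → {F,G,J,K,L,M} and {D}.
Refine {F,G,J,K,L,M} on symbol y: members go to different blocks, giving {F,J,K,L,M} and {G}.
On input x, block {F,J,K,L,M} splits into {J,K,L,M} and {F}.
Refine {J,K,L,M} on symbol x: members go to different blocks, giving {K,L,M} and {J}.
Refine {K,L,M} on symbol y: members go to different blocks, giving {L,M} and {K}.
The partition is now stable with 7 blocks: {L,M} | {A} | {D} | {G} | {F} | {J} | {K}.
State L belongs to the block {L,M}, which has 2 states.

2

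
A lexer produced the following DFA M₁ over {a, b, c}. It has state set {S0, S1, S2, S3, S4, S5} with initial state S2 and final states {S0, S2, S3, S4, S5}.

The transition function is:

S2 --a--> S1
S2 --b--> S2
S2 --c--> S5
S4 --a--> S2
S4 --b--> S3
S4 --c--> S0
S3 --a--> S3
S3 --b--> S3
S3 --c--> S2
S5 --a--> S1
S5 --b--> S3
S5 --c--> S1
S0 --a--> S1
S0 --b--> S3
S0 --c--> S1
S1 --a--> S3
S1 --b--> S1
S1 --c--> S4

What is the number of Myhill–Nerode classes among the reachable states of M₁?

All states are reachable from the start state.
Start with accepting vs non-accepting: {S0,S2,S3,S4,S5} | {S1}.
On input a, block {S0,S2,S3,S4,S5} splits into {S0,S2,S5} and {S3,S4}.
Split {S0,S2,S5} by δ(·,b) → {S0,S5} and {S2}.
Split {S3,S4} by δ(·,a) → {S3} and {S4}.
The partition is now stable with 5 blocks: {S0,S5} | {S1} | {S3} | {S2} | {S4}.

5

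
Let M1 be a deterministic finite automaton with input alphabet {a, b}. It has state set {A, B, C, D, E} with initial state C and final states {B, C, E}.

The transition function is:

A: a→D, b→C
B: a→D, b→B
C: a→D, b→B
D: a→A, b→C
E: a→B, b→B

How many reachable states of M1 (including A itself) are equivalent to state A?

First remove the unreachable states {E}; 4 states remain.
Start with accepting vs non-accepting: {B,C} | {A,D}.
The partition is now stable with 2 blocks: {B,C} | {A,D}.
The equivalence class containing A is {A,D}, of size 2.

2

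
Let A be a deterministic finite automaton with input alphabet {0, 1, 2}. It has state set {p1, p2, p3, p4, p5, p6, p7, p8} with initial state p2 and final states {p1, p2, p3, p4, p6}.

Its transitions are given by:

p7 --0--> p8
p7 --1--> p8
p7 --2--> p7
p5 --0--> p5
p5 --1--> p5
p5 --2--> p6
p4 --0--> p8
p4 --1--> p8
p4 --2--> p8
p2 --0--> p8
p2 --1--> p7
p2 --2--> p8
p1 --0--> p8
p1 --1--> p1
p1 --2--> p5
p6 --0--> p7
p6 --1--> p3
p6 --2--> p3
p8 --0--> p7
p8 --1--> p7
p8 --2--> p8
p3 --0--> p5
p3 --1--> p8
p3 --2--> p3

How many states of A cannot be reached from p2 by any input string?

5

BFS from p2 reaches {p2, p7, p8}; the 5 state(s) p1, p3, p4, p5, p6 are never visited.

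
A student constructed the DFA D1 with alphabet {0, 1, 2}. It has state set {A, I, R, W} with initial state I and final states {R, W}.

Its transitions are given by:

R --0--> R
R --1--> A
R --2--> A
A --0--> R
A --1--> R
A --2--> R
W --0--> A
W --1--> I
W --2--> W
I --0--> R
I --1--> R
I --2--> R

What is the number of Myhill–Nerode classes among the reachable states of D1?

2

First remove the unreachable states {W}; 3 states remain.
Start with accepting vs non-accepting: {R} | {A,I}.
Stable partition: {R} | {A,I} — 2 equivalence classes.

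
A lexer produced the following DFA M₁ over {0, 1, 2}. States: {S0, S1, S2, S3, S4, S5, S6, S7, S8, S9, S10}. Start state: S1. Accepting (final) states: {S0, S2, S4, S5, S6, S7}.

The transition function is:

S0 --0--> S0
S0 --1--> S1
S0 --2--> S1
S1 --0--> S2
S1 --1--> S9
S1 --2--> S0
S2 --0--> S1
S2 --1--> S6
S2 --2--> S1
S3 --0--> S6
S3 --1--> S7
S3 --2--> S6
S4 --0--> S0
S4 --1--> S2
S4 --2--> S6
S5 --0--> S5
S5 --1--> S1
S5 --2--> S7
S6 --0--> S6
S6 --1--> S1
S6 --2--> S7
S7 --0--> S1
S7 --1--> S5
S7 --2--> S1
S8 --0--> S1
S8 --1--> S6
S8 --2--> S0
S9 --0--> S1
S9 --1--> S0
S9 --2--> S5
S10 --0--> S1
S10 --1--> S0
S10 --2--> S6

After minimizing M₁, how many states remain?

5

Reachable states from the start: {S0,S1,S2,S5,S6,S7,S9}. Unreachable: {S3,S4,S8,S10} — drop them.
Initial partition by acceptance: {S0,S2,S5,S6,S7} | {S1,S9}.
Split {S0,S2,S5,S6,S7} by δ(·,0) → {S0,S5,S6} and {S2,S7}.
Split {S0,S5,S6} by δ(·,2) → {S5,S6} and {S0}.
Split {S1,S9} by δ(·,0) → {S1} and {S9}.
Stable partition: {S5,S6} | {S1} | {S2,S7} | {S0} | {S9} — 5 equivalence classes.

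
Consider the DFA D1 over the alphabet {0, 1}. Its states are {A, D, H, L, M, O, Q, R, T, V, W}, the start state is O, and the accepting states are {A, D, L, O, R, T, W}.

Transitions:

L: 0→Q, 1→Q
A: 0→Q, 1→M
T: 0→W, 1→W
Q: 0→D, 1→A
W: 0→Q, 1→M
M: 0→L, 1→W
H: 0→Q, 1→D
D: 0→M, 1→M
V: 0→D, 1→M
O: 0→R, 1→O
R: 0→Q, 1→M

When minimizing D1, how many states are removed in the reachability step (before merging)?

BFS from O reaches {A, D, L, M, O, Q, R, W}; the 3 state(s) H, T, V are never visited.

3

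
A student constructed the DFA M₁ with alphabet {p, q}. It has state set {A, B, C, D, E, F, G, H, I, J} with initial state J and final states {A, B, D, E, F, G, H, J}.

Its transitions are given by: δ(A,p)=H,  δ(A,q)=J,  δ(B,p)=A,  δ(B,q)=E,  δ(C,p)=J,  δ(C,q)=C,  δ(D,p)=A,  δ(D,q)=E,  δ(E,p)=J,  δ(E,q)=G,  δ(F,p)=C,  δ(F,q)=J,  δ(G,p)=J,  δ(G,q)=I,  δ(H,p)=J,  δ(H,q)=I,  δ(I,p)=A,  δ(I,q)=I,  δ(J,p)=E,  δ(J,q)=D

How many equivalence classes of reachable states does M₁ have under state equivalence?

6

Reachable states from the start: {A,D,E,G,H,I,J}. Unreachable: {B,C,F} — drop them.
P0 = {A,D,E,G,H,J} | {I}.
On input q, block {A,D,E,G,H,J} splits into {A,D,E,J} and {G,H}.
Split {A,D,E,J} by δ(·,p) → {D,E,J} and {A}.
Split {D,E,J} by δ(·,p) → {E,J} and {D}.
On input q, block {E,J} splits into {E} and {J}.
Stable partition: {E} | {I} | {G,H} | {A} | {D} | {J} — 6 equivalence classes.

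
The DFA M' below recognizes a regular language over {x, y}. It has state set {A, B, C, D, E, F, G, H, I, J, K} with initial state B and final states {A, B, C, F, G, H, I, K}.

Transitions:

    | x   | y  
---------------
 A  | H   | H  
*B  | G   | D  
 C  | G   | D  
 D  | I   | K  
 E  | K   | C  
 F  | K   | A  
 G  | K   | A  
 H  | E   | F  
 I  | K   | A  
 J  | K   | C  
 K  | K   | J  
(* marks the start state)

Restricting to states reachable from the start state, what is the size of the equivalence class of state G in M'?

3

P0 = {A,B,C,F,G,H,I,K} | {D,E,J}.
Split {A,B,C,F,G,H,I,K} by δ(·,x) → {A,B,C,F,G,I,K} and {H}.
Split {A,B,C,F,G,I,K} by δ(·,x) → {B,C,F,G,I,K} and {A}.
On input y, block {B,C,F,G,I,K} splits into {B,C,K} and {F,G,I}.
Split {B,C,K} by δ(·,x) → {B,C} and {K}.
On input x, block {D,E,J} splits into {E,J} and {D}.
Stable partition: {B,C} | {E,J} | {H} | {A} | {F,G,I} | {K} | {D} — 7 equivalence classes.
The equivalence class containing G is {F,G,I}, of size 3.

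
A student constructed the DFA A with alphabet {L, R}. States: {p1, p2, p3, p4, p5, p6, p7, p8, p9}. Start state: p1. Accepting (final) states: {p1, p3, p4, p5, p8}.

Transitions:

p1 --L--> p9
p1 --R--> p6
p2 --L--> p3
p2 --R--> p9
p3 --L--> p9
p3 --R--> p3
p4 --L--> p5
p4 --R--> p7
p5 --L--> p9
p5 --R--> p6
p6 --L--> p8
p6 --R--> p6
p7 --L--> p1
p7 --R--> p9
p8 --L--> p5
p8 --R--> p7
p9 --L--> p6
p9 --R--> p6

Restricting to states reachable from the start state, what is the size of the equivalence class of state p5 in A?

States {p2,p3,p4} cannot be reached from the start state, so discard them.
Initial partition by acceptance: {p1,p5,p8} | {p6,p7,p9}.
On input L, block {p1,p5,p8} splits into {p1,p5} and {p8}.
On input L, block {p6,p7,p9} splits into {p6} and {p7} and {p9}.
No further refinement is possible. Final partition (5 blocks): {p1,p5} | {p6} | {p8} | {p7} | {p9}.
State p5 belongs to the block {p1,p5}, which has 2 states.

2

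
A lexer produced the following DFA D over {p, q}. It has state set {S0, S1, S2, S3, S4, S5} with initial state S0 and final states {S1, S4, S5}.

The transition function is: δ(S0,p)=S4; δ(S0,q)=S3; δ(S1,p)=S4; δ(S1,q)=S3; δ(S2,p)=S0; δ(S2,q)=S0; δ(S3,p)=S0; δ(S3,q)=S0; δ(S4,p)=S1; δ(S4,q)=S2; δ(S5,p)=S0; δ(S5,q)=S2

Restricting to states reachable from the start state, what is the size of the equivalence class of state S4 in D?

2

Reachable states from the start: {S0,S1,S2,S3,S4}. Unreachable: {S5} — drop them.
Start with accepting vs non-accepting: {S1,S4} | {S0,S2,S3}.
Refine {S0,S2,S3} on symbol p: members go to different blocks, giving {S2,S3} and {S0}.
No further refinement is possible. Final partition (3 blocks): {S1,S4} | {S2,S3} | {S0}.
The equivalence class containing S4 is {S1,S4}, of size 2.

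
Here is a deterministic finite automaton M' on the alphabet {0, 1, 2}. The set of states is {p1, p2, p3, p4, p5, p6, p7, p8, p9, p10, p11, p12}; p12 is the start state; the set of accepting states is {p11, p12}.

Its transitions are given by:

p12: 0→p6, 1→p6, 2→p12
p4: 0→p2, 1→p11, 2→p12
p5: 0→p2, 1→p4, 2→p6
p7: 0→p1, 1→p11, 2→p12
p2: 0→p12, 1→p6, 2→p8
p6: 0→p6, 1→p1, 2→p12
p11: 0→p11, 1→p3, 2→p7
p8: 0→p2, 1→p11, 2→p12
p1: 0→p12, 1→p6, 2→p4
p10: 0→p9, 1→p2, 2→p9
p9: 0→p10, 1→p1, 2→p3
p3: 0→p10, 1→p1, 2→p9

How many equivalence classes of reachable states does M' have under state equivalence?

First remove the unreachable states {p5}; 11 states remain.
Start with accepting vs non-accepting: {p11,p12} | {p1,p2,p3,p4,p6,p7,p8,p9,p10}.
Refine {p11,p12} on symbol 0: members go to different blocks, giving {p11} and {p12}.
Split {p1,p2,p3,p4,p6,p7,p8,p9,p10} by δ(·,0) → {p3,p4,p6,p7,p8,p9,p10} and {p1,p2}.
Refine {p3,p4,p6,p7,p8,p9,p10} on symbol 0: members go to different blocks, giving {p3,p6,p9,p10} and {p4,p7,p8}.
On input 2, block {p3,p6,p9,p10} splits into {p3,p9,p10} and {p6}.
No further refinement is possible. Final partition (6 blocks): {p11} | {p3,p9,p10} | {p12} | {p1,p2} | {p4,p7,p8} | {p6}.

6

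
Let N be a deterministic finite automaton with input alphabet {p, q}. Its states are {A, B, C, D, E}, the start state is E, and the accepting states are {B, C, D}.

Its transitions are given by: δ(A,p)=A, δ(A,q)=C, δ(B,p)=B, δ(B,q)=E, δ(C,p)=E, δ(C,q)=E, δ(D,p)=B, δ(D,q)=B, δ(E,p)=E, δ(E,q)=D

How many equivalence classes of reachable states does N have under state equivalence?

3

First remove the unreachable states {A,C}; 3 states remain.
Start with accepting vs non-accepting: {B,D} | {E}.
Split {B,D} by δ(·,q) → {B} and {D}.
Stable partition: {B} | {E} | {D} — 3 equivalence classes.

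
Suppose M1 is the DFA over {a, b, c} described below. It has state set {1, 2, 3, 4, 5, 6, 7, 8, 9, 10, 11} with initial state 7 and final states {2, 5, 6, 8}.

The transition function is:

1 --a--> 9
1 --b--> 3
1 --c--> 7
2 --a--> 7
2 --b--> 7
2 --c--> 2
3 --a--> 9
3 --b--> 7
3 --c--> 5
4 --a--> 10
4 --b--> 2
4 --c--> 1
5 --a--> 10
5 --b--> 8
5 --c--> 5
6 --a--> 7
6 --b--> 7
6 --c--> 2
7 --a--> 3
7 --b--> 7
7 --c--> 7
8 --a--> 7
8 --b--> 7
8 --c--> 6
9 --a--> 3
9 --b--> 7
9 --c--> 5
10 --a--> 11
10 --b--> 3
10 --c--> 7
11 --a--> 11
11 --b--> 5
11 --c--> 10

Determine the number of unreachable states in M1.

2

No path from 7 leads to 1, 4; the other 9 states are all reachable.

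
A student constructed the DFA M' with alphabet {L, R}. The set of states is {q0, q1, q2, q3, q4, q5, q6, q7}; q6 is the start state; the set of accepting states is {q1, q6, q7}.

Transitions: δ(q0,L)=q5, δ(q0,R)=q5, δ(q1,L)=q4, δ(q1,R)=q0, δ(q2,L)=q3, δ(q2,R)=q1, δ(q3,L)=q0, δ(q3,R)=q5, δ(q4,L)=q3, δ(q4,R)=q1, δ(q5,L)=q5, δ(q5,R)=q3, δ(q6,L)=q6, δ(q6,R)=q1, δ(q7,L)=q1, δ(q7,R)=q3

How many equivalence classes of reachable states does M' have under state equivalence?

4

First remove the unreachable states {q2,q7}; 6 states remain.
P0 = {q1,q6} | {q0,q3,q4,q5}.
On input L, block {q1,q6} splits into {q1} and {q6}.
On input R, block {q0,q3,q4,q5} splits into {q0,q3,q5} and {q4}.
The partition is now stable with 4 blocks: {q1} | {q0,q3,q5} | {q6} | {q4}.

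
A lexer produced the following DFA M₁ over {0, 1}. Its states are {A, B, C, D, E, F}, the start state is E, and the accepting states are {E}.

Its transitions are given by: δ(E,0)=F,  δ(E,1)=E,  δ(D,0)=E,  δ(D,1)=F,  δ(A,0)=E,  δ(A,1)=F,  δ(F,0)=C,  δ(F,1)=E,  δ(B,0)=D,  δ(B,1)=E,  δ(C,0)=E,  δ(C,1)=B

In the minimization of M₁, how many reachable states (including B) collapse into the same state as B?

2

First remove the unreachable states {A}; 5 states remain.
Start with accepting vs non-accepting: {E} | {B,C,D,F}.
Split {B,C,D,F} by δ(·,0) → {B,F} and {C,D}.
Stable partition: {E} | {B,F} | {C,D} — 3 equivalence classes.
The equivalence class containing B is {B,F}, of size 2.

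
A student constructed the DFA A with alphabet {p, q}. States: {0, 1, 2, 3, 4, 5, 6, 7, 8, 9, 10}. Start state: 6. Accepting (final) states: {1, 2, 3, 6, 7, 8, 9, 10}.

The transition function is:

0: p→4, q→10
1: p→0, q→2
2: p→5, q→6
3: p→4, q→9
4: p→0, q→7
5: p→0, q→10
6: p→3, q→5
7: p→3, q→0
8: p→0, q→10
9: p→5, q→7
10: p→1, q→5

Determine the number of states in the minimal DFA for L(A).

4

States {8} cannot be reached from the start state, so discard them.
Initial partition by acceptance: {1,2,3,6,7,9,10} | {0,4,5}.
Split {1,2,3,6,7,9,10} by δ(·,p) → {1,2,3,9} and {6,7,10}.
Refine {1,2,3,9} on symbol q: members go to different blocks, giving {1,3} and {2,9}.
The partition is now stable with 4 blocks: {1,3} | {0,4,5} | {6,7,10} | {2,9}.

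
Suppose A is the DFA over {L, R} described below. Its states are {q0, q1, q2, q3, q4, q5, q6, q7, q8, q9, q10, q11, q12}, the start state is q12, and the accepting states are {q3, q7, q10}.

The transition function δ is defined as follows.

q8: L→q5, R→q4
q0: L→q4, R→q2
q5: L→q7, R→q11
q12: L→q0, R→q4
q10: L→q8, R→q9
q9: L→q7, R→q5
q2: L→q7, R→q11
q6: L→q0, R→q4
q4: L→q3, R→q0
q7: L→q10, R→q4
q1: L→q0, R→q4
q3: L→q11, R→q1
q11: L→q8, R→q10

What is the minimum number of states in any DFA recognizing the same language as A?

States {q6} cannot be reached from the start state, so discard them.
P0 = {q3,q7,q10} | {q0,q1,q2,q4,q5,q8,q9,q11,q12}.
On input L, block {q3,q7,q10} splits into {q3,q10} and {q7}.
Split {q0,q1,q2,q4,q5,q8,q9,q11,q12} by δ(·,L) → {q0,q1,q8,q11,q12} and {q2,q5,q9} and {q4}.
Refine {q3,q10} on symbol R: members go to different blocks, giving {q3} and {q10}.
Split {q0,q1,q8,q11,q12} by δ(·,L) → {q1,q11,q12} and {q0} and {q8}.
Split {q1,q11,q12} by δ(·,L) → {q1,q12} and {q11}.
Split {q2,q5,q9} by δ(·,R) → {q2,q5} and {q9}.
No further refinement is possible. Final partition (10 blocks): {q3} | {q1,q12} | {q7} | {q2,q5} | {q4} | {q10} | {q0} | {q8} | {q11} | {q9}.

10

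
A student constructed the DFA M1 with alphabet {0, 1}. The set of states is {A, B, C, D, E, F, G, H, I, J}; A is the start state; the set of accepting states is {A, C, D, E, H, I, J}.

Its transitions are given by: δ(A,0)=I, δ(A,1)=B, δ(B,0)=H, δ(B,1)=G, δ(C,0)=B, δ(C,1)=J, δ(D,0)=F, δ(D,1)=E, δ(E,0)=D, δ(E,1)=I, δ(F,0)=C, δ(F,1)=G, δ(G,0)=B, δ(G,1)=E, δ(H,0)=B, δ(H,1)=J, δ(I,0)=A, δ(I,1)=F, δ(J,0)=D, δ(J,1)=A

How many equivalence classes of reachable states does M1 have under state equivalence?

Start with accepting vs non-accepting: {A,C,D,E,H,I,J} | {B,F,G}.
Split {A,C,D,E,H,I,J} by δ(·,0) → {A,E,I,J} and {C,D,H}.
Split {A,E,I,J} by δ(·,0) → {A,I} and {E,J}.
Refine {B,F,G} on symbol 0: members go to different blocks, giving {B,F} and {G}.
The partition is now stable with 5 blocks: {A,I} | {B,F} | {C,D,H} | {E,J} | {G}.

5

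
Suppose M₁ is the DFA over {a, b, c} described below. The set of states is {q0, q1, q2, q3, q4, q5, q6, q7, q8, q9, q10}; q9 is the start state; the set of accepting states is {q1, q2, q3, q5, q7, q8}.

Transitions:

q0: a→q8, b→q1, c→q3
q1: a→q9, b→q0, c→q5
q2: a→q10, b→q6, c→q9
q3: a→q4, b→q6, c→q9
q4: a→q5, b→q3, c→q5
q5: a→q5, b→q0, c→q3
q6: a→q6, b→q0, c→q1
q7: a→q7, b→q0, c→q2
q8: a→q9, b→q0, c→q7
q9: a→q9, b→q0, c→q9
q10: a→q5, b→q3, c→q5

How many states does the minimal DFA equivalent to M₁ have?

7

Every state is reachable, so we keep all 11.
P0 = {q1,q2,q3,q5,q7,q8} | {q0,q4,q6,q9,q10}.
On input a, block {q1,q2,q3,q5,q7,q8} splits into {q1,q2,q3,q8} and {q5,q7}.
On input c, block {q1,q2,q3,q8} splits into {q1,q8} and {q2,q3}.
Split {q0,q4,q6,q9,q10} by δ(·,a) → {q4,q10} and {q6,q9} and {q0}.
Refine {q6,q9} on symbol c: members go to different blocks, giving {q6} and {q9}.
The partition is now stable with 7 blocks: {q1,q8} | {q4,q10} | {q5,q7} | {q2,q3} | {q6} | {q0} | {q9}.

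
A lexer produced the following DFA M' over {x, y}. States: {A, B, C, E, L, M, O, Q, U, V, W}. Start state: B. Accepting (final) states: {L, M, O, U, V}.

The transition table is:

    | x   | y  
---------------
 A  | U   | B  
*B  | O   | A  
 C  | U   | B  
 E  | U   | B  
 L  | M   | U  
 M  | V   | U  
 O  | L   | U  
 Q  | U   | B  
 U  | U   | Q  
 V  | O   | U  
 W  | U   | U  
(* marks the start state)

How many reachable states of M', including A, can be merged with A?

2

States {C,E,W} cannot be reached from the start state, so discard them.
P0 = {L,M,O,U,V} | {A,B,Q}.
On input y, block {L,M,O,U,V} splits into {L,M,O,V} and {U}.
On input x, block {A,B,Q} splits into {A,Q} and {B}.
Stable partition: {L,M,O,V} | {A,Q} | {U} | {B} — 4 equivalence classes.
The equivalence class containing A is {A,Q}, of size 2.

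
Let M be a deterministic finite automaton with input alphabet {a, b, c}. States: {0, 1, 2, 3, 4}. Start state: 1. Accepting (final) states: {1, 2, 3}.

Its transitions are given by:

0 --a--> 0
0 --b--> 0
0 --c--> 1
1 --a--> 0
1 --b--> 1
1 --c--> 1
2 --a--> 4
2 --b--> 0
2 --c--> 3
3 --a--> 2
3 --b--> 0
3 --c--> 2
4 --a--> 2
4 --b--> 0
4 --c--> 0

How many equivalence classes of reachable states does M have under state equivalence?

2

First remove the unreachable states {2,3,4}; 2 states remain.
Start with accepting vs non-accepting: {1} | {0}.
The partition is now stable with 2 blocks: {1} | {0}.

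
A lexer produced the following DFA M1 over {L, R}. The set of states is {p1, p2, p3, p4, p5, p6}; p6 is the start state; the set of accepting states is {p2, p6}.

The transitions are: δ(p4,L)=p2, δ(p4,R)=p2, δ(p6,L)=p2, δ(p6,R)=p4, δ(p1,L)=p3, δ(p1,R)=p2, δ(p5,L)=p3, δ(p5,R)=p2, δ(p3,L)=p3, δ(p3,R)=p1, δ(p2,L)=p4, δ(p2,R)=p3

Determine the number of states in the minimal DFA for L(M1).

Reachable states from the start: {p1,p2,p3,p4,p6}. Unreachable: {p5} — drop them.
P0 = {p2,p6} | {p1,p3,p4}.
Split {p2,p6} by δ(·,L) → {p2} and {p6}.
Split {p1,p3,p4} by δ(·,L) → {p1,p3} and {p4}.
Refine {p1,p3} on symbol R: members go to different blocks, giving {p1} and {p3}.
No further refinement is possible. Final partition (5 blocks): {p2} | {p1} | {p6} | {p4} | {p3}.

5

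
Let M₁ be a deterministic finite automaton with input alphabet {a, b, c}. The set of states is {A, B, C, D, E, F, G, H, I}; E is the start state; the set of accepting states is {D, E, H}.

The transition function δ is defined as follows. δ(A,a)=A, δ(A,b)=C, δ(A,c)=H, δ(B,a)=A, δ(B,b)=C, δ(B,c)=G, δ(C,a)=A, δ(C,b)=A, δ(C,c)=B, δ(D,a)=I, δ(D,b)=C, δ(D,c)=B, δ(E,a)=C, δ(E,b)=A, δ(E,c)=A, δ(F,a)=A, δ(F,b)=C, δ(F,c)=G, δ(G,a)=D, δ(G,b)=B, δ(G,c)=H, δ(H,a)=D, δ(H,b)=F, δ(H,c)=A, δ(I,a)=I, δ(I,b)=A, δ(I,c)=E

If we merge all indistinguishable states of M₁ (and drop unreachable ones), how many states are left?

P0 = {D,E,H} | {A,B,C,F,G,I}.
Split {D,E,H} by δ(·,a) → {D,E} and {H}.
Split {A,B,C,F,G,I} by δ(·,a) → {A,B,C,F,I} and {G}.
Refine {A,B,C,F,I} on symbol c: members go to different blocks, giving {B,F} and {A} and {C} and {I}.
Split {D,E} by δ(·,a) → {D} and {E}.
The partition is now stable with 8 blocks: {D} | {B,F} | {H} | {G} | {A} | {C} | {I} | {E}.

8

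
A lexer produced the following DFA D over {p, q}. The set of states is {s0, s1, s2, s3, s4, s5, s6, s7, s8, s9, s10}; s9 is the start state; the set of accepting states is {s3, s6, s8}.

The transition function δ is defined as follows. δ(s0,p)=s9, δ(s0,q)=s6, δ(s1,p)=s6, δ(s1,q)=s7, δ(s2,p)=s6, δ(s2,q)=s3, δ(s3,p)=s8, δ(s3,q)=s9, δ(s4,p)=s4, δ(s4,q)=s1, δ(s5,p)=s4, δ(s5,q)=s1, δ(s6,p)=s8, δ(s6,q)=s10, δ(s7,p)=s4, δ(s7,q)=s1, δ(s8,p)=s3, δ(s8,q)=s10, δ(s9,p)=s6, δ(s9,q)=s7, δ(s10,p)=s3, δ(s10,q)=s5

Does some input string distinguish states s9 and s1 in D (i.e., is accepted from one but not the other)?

No

Reachable states from the start: {s1,s3,s4,s5,s6,s7,s8,s9,s10}. Unreachable: {s0,s2} — drop them.
Start with accepting vs non-accepting: {s3,s6,s8} | {s1,s4,s5,s7,s9,s10}.
Refine {s1,s4,s5,s7,s9,s10} on symbol p: members go to different blocks, giving {s1,s9,s10} and {s4,s5,s7}.
The partition is now stable with 3 blocks: {s3,s6,s8} | {s1,s9,s10} | {s4,s5,s7}.
s9 and s1 lie in the same block of the stable partition, so they are equivalent — no string distinguishes them.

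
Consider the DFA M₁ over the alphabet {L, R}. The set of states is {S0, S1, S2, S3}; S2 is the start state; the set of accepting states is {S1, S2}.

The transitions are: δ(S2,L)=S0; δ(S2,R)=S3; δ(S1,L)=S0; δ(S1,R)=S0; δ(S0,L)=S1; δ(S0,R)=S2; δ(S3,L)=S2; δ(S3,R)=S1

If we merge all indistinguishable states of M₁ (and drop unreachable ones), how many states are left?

Start with accepting vs non-accepting: {S1,S2} | {S0,S3}.
Stable partition: {S1,S2} | {S0,S3} — 2 equivalence classes.

2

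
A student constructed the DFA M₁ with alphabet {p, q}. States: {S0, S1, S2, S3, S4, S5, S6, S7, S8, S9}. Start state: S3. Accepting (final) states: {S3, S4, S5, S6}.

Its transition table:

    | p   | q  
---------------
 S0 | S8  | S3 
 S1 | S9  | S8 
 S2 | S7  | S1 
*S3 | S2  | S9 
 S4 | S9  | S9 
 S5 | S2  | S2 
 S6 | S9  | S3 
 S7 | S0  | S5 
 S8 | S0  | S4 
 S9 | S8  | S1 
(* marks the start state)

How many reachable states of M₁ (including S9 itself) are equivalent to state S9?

First remove the unreachable states {S6}; 9 states remain.
P0 = {S3,S4,S5} | {S0,S1,S2,S7,S8,S9}.
Split {S0,S1,S2,S7,S8,S9} by δ(·,q) → {S0,S7,S8} and {S1,S2,S9}.
On input p, block {S1,S2,S9} splits into {S2,S9} and {S1}.
The partition is now stable with 4 blocks: {S3,S4,S5} | {S0,S7,S8} | {S2,S9} | {S1}.
The equivalence class containing S9 is {S2,S9}, of size 2.

2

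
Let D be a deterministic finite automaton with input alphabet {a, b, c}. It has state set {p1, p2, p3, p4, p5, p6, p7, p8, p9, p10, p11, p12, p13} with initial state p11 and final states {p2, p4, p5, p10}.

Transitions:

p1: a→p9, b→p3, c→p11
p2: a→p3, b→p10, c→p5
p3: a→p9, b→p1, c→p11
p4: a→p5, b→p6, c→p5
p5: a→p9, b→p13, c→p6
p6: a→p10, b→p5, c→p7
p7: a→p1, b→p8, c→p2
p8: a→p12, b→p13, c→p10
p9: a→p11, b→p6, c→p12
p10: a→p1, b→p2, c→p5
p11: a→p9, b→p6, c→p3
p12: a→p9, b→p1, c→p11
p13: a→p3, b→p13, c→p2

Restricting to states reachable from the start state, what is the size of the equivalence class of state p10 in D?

States {p4} cannot be reached from the start state, so discard them.
P0 = {p2,p5,p10} | {p1,p3,p6,p7,p8,p9,p11,p12,p13}.
Split {p2,p5,p10} by δ(·,b) → {p2,p10} and {p5}.
Refine {p1,p3,p6,p7,p8,p9,p11,p12,p13} on symbol a: members go to different blocks, giving {p1,p3,p7,p8,p9,p11,p12,p13} and {p6}.
On input b, block {p1,p3,p7,p8,p9,p11,p12,p13} splits into {p1,p3,p7,p8,p12,p13} and {p9,p11}.
Refine {p1,p3,p7,p8,p12,p13} on symbol a: members go to different blocks, giving {p1,p3,p12} and {p7,p8,p13}.
No further refinement is possible. Final partition (6 blocks): {p2,p10} | {p1,p3,p12} | {p5} | {p6} | {p9,p11} | {p7,p8,p13}.
State p10 belongs to the block {p2,p10}, which has 2 states.

2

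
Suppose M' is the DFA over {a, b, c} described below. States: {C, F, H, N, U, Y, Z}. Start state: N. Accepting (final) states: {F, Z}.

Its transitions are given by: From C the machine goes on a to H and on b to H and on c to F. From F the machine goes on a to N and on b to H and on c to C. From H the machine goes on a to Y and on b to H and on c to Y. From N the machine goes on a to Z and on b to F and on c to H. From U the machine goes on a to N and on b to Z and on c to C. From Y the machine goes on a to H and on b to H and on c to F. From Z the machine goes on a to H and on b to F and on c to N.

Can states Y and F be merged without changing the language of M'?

States {U} cannot be reached from the start state, so discard them.
Start with accepting vs non-accepting: {F,Z} | {C,H,N,Y}.
On input b, block {F,Z} splits into {Z} and {F}.
Split {C,H,N,Y} by δ(·,a) → {C,H,Y} and {N}.
On input c, block {C,H,Y} splits into {C,Y} and {H}.
No further refinement is possible. Final partition (5 blocks): {Z} | {C,Y} | {F} | {N} | {H}.
Y and F end up in different blocks, so they are distinguishable. For instance, the string 'ε' is accepted from only F.

No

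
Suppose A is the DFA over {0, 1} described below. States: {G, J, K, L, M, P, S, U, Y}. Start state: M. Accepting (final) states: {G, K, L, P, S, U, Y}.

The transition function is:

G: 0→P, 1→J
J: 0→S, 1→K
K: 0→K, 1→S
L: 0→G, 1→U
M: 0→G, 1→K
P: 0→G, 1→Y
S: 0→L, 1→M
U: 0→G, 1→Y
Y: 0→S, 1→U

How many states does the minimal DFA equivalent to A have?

4

Every state is reachable, so we keep all 9.
Initial partition by acceptance: {G,K,L,P,S,U,Y} | {J,M}.
Refine {G,K,L,P,S,U,Y} on symbol 1: members go to different blocks, giving {K,L,P,U,Y} and {G,S}.
On input 0, block {K,L,P,U,Y} splits into {L,P,U,Y} and {K}.
Stable partition: {L,P,U,Y} | {J,M} | {G,S} | {K} — 4 equivalence classes.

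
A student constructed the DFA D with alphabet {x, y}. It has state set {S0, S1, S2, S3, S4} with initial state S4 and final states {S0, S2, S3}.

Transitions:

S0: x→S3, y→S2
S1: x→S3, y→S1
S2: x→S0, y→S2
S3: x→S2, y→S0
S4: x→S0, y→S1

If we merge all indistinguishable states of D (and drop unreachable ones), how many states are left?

All states are reachable from the start state.
P0 = {S0,S2,S3} | {S1,S4}.
The partition is now stable with 2 blocks: {S0,S2,S3} | {S1,S4}.

2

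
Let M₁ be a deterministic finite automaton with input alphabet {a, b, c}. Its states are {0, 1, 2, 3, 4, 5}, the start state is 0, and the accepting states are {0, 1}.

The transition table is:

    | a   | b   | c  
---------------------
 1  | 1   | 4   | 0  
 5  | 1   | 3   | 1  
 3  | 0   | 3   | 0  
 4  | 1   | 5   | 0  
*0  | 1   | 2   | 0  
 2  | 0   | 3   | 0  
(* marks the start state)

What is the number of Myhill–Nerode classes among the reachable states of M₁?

2

Every state is reachable, so we keep all 6.
Initial partition by acceptance: {0,1} | {2,3,4,5}.
The partition is now stable with 2 blocks: {0,1} | {2,3,4,5}.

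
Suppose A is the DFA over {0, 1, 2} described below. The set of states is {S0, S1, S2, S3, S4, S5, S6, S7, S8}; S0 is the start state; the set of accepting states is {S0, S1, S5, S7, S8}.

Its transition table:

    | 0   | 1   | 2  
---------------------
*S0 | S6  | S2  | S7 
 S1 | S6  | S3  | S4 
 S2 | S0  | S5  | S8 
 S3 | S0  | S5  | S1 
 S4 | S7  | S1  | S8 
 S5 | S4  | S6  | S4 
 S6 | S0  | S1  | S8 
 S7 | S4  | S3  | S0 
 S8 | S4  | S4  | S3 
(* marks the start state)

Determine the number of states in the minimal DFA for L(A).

Every state is reachable, so we keep all 9.
Start with accepting vs non-accepting: {S0,S1,S5,S7,S8} | {S2,S3,S4,S6}.
On input 2, block {S0,S1,S5,S7,S8} splits into {S1,S5,S8} and {S0,S7}.
The partition is now stable with 3 blocks: {S1,S5,S8} | {S2,S3,S4,S6} | {S0,S7}.

3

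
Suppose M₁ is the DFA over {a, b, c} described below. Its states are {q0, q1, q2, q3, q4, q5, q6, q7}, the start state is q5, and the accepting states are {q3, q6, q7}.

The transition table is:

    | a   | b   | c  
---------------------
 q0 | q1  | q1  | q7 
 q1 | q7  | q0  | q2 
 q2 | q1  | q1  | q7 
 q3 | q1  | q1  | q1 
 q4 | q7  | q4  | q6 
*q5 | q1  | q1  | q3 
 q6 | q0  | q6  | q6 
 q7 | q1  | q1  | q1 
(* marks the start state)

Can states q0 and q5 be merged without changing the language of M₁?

First remove the unreachable states {q4,q6}; 6 states remain.
P0 = {q3,q7} | {q0,q1,q2,q5}.
Refine {q0,q1,q2,q5} on symbol a: members go to different blocks, giving {q0,q2,q5} and {q1}.
The partition is now stable with 3 blocks: {q3,q7} | {q0,q2,q5} | {q1}.
q0 and q5 lie in the same block of the stable partition, so they are equivalent — no string distinguishes them.

Yes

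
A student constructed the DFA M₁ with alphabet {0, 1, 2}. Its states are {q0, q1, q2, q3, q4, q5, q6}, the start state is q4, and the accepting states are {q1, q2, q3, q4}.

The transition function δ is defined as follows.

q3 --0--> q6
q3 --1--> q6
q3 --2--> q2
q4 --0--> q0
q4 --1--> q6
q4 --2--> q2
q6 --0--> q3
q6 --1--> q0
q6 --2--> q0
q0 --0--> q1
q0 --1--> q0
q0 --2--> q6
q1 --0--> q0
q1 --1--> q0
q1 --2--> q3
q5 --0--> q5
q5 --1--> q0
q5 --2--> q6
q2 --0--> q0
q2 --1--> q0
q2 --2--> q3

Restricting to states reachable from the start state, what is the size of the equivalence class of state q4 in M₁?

4

States {q5} cannot be reached from the start state, so discard them.
P0 = {q1,q2,q3,q4} | {q0,q6}.
Stable partition: {q1,q2,q3,q4} | {q0,q6} — 2 equivalence classes.
The equivalence class containing q4 is {q1,q2,q3,q4}, of size 4.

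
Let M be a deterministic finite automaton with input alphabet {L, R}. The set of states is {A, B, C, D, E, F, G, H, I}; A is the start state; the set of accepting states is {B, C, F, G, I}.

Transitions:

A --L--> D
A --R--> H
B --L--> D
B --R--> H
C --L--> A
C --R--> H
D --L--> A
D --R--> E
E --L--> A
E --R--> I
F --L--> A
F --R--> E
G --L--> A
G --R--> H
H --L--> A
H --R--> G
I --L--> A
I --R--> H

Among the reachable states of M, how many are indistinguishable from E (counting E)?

2

States {B,C,F} cannot be reached from the start state, so discard them.
P0 = {G,I} | {A,D,E,H}.
Split {A,D,E,H} by δ(·,R) → {A,D} and {E,H}.
The partition is now stable with 3 blocks: {G,I} | {A,D} | {E,H}.
State E belongs to the block {E,H}, which has 2 states.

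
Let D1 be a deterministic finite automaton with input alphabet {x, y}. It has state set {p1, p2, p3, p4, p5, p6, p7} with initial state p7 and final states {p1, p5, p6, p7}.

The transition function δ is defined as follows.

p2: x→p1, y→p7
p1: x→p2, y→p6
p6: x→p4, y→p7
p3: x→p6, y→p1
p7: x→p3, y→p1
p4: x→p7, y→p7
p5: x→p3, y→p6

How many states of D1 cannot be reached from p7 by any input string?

Starting at p7 and following transitions, the reachable set is {p1, p2, p3, p4, p6, p7}. That leaves p5 unreachable — 1 in total.

1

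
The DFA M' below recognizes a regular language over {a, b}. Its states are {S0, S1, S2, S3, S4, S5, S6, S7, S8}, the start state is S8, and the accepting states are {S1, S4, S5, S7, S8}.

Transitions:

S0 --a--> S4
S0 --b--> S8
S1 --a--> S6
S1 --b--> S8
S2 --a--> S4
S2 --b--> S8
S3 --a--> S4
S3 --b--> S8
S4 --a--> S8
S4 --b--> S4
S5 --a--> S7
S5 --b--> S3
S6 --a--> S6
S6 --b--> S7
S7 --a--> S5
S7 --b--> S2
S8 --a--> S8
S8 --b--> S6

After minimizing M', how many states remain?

5

First remove the unreachable states {S0,S1}; 7 states remain.
Start with accepting vs non-accepting: {S4,S5,S7,S8} | {S2,S3,S6}.
Split {S4,S5,S7,S8} by δ(·,b) → {S5,S7,S8} and {S4}.
Split {S2,S3,S6} by δ(·,a) → {S2,S3} and {S6}.
Refine {S5,S7,S8} on symbol b: members go to different blocks, giving {S5,S7} and {S8}.
No further refinement is possible. Final partition (5 blocks): {S5,S7} | {S2,S3} | {S4} | {S6} | {S8}.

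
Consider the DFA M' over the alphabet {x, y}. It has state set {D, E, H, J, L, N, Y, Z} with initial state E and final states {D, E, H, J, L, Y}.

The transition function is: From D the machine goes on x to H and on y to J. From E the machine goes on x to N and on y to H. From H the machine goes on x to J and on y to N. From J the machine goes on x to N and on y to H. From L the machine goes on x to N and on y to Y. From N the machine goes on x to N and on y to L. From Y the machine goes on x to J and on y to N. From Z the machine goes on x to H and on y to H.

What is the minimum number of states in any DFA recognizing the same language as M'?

First remove the unreachable states {D,Z}; 6 states remain.
Start with accepting vs non-accepting: {E,H,J,L,Y} | {N}.
On input x, block {E,H,J,L,Y} splits into {E,J,L} and {H,Y}.
No further refinement is possible. Final partition (3 blocks): {E,J,L} | {N} | {H,Y}.

3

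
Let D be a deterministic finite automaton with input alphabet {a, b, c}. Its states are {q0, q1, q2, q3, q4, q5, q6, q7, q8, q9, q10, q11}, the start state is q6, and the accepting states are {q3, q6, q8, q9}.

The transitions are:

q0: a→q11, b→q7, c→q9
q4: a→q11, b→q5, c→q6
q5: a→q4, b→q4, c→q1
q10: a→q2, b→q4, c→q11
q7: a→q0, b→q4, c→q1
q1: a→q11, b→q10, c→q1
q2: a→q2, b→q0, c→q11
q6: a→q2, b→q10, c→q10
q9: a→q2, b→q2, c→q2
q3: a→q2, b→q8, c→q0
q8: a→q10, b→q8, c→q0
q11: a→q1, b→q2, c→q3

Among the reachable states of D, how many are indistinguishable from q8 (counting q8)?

2

Every state is reachable, so we keep all 12.
Initial partition by acceptance: {q3,q6,q8,q9} | {q0,q1,q2,q4,q5,q7,q10,q11}.
On input b, block {q3,q6,q8,q9} splits into {q3,q8} and {q6,q9}.
Split {q0,q1,q2,q4,q5,q7,q10,q11} by δ(·,c) → {q1,q2,q5,q7,q10} and {q0,q4} and {q11}.
Refine {q1,q2,q5,q7,q10} on symbol a: members go to different blocks, giving {q2,q10} and {q5,q7} and {q1}.
No further refinement is possible. Final partition (7 blocks): {q3,q8} | {q2,q10} | {q6,q9} | {q0,q4} | {q11} | {q5,q7} | {q1}.
State q8 belongs to the block {q3,q8}, which has 2 states.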